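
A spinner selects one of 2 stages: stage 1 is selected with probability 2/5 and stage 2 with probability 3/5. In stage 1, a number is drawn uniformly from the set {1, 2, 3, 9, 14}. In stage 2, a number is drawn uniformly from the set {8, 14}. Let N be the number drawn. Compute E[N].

E[N | stage 1] = (1+2+3+9+14)/5 = 29/5.
E[N | stage 2] = (8+14)/2 = 11.
E[N] = (2/5)·(29/5) + (3/5)·(11) = 223/25.

223/25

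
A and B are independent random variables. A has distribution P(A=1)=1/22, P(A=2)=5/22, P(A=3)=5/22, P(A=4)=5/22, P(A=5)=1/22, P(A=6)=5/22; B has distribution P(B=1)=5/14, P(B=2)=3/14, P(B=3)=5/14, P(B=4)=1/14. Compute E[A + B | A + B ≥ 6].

595/82

P(A + B ≥ 6) = 41/77.
Summing (A+B)·P(x,y) over outcomes with A + B ≥ 6 gives 85/22.
E[A + B | A + B ≥ 6] = (85/22) / (41/77) = 595/82.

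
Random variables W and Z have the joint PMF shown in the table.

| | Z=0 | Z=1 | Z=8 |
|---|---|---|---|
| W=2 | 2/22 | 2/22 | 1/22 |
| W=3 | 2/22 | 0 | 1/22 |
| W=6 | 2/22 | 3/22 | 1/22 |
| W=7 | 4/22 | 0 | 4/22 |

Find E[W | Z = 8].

39/7

P(Z = 8) = 7/22.
Σ W·P over the event = 2·(1/22) + 3·(1/22) + 6·(1/22) + 7·(4/22) = 39/22.
E[W | Z = 8] = (39/22) / (7/22) = 39/7.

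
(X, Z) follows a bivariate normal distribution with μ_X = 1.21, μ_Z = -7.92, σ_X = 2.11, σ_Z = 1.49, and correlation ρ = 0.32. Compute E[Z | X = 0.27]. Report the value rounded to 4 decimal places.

For a bivariate normal, E[Z | X=x] = μ_Z + ρ·(σ_Z/σ_X)·(x − μ_X).
E[Z | X=0.27] = -7.92 + (0.32)·(1.49/2.11)·(0.27 − (1.21)) = -7.92 + (0.22597)·(-0.94) = -8.1324.

-8.1324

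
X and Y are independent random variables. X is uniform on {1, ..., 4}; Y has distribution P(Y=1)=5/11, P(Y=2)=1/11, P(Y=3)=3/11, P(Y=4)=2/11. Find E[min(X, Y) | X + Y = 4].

10/9

P(X + Y = 4) = 9/44.
Summing min(X,Y)·P(x,y) over outcomes with X + Y = 4 gives 5/22.
E[min(X, Y) | X + Y = 4] = (5/22) / (9/44) = 10/9.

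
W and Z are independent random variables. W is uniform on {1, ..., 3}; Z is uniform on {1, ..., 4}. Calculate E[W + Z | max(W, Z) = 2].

10/3

Outcomes with max(W, Z) = 2: (1,2), (2,1), (2,2), each with probability 1/12.
E[W + Z | max(W, Z) = 2] = (3 + 3 + 4) / 3 = 10/3.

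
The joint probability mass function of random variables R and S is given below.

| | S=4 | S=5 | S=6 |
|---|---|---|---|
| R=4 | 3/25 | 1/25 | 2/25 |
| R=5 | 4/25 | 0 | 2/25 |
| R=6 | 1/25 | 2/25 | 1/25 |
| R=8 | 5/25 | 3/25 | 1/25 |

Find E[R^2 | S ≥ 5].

77/2

P(S ≥ 5) = 12/25.
Σ R^2·P over the event = 16·(1/25) + 16·(2/25) + 25·(2/25) + 36·(2/25) + 36·(1/25) + 64·(3/25) + 64·(1/25) = 462/25.
E[R^2 | S ≥ 5] = (462/25) / (12/25) = 77/2.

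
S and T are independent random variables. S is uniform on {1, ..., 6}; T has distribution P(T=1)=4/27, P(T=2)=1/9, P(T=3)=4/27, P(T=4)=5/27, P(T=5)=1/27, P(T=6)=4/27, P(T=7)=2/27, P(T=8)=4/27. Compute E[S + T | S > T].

P(S > T) = 55/162.
Summing (S+T)·P(x,y) over outcomes with S > T gives 190/81.
E[S + T | S > T] = (190/81) / (55/162) = 76/11.

76/11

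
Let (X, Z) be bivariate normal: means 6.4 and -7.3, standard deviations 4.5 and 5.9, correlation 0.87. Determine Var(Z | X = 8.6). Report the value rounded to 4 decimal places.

Var(Z | X=x) = (1 − ρ²)·σ_Z².
Var(Z | X=8.6) = (5.9)²·(1 − (0.87)²) = 34.81·0.2431 = 8.4623.

8.4623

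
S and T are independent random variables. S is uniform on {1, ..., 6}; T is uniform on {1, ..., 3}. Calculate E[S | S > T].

P(S > T) = 2/3.
Summing S·P(x,y) over outcomes with S > T gives 53/18.
E[S | S > T] = (53/18) / (2/3) = 53/12.

53/12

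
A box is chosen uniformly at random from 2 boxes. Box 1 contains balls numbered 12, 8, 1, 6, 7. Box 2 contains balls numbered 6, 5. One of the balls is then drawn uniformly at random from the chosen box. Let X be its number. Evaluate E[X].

E[X | box 1] = (12+8+1+6+7)/5 = 34/5.
E[X | box 2] = (6+5)/2 = 11/2.
E[X] = (1/2)·(34/5) + (1/2)·(11/2) = 123/20.

123/20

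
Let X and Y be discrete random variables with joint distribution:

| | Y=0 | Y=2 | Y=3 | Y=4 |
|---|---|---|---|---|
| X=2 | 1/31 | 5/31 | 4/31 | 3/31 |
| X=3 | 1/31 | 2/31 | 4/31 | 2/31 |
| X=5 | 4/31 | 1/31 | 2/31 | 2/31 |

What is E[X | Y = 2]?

21/8

P(Y = 2) = 8/31.
Summing X·P(X=x,Y=y) over the conditioning event gives 21/31.
E[X | Y = 2] = (21/31) / (8/31) = 21/8.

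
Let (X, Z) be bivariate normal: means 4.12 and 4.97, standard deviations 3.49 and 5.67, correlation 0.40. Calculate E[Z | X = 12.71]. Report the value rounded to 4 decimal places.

E[Z | X=x] = μ_Z + ρ(σ_Z/σ_X)(x − μ_X) for jointly normal variables.
E[Z | X=12.71] = 4.97 + (0.40)·(5.67/3.49)·(12.71 − (4.12)) = 4.97 + (0.64986)·(8.59) = 10.5523.

10.5523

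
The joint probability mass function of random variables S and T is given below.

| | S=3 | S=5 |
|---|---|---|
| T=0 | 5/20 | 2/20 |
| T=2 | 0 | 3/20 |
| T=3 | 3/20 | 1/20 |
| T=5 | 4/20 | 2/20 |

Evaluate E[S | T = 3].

7/2

P(T = 3) = 1/5.
Σ S·P over the event = 3·(3/20) + 5·(1/20) = 7/10.
E[S | T = 3] = (7/10) / (1/5) = 7/2.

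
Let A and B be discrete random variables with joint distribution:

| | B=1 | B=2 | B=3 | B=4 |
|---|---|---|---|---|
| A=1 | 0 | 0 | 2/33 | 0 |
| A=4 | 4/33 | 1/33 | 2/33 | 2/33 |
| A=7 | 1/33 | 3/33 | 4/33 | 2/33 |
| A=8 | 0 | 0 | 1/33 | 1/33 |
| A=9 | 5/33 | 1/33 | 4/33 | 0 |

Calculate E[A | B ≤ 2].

34/5

P(B ≤ 2) = 5/11.
Σ A·P over the event = 4·(4/33) + 4·(1/33) + 7·(1/33) + 7·(3/33) + 9·(5/33) + 9·(1/33) = 34/11.
E[A | B ≤ 2] = (34/11) / (5/11) = 34/5.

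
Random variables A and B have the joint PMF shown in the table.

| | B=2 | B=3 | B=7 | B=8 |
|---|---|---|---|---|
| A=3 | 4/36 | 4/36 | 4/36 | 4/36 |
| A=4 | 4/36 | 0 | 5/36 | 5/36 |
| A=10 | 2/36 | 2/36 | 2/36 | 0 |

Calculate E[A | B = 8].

P(B = 8) = 1/4.
Σ A·P over the event = 3·(4/36) + 4·(5/36) = 8/9.
E[A | B = 8] = (8/9) / (1/4) = 32/9.

32/9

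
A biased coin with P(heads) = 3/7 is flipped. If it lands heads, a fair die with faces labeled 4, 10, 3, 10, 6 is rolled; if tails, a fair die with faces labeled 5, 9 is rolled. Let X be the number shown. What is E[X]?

E[X | heads] = (4+10+3+10+6)/5 = 33/5.
E[X | tails] = (5+9)/2 = 7.
E[X] = (3/7)·(33/5) + (4/7)·(7) = 239/35.

239/35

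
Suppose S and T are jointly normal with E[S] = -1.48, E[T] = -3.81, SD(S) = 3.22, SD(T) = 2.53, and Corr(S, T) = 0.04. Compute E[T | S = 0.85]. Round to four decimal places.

-3.7368

The regression of T on S has slope ρ·σ_T/σ_S and passes through (μ_S, μ_T).
E[T | S=0.85] = -3.81 + (0.04)·(2.53/3.22)·(0.85 − (-1.48)) = -3.81 + (0.031429)·(2.33) = -3.7368.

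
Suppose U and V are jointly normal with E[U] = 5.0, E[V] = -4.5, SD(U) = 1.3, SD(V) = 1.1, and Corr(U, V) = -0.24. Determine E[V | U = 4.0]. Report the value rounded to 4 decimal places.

E[V | U=x] = μ_V + ρ(σ_V/σ_U)(x − μ_U) for jointly normal variables.
E[V | U=4.0] = -4.5 + (-0.24)·(1.1/1.3)·(4.0 − (5.0)) = -4.5 + (-0.20308)·(-1) = -4.2969.

-4.2969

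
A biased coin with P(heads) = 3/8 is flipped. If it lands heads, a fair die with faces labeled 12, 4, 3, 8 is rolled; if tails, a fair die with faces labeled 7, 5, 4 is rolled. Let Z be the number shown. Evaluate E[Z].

E[Z | heads] = (12+4+3+8)/4 = 27/4.
E[Z | tails] = (7+5+4)/3 = 16/3.
By the law of total expectation,
E[Z] = (3/8)·(27/4) + (5/8)·(16/3) = 563/96.

563/96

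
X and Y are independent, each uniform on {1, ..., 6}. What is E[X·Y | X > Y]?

35/3

P(X > Y) = 5/12.
Summing XY·P(x,y) over outcomes with X > Y gives 175/36.
E[X·Y | X > Y] = (175/36) / (5/12) = 35/3.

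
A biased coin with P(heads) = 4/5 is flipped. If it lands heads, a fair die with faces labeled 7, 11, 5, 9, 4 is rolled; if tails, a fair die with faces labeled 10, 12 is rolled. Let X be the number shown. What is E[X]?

199/25

E[X | heads] = (7+11+5+9+4)/5 = 36/5.
E[X | tails] = (10+12)/2 = 11.
By the law of total expectation,
E[X] = (4/5)·(36/5) + (1/5)·(11) = 199/25.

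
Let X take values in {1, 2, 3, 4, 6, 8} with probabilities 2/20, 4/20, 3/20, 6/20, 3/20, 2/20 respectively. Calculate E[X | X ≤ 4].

P(X ≤ 4) = 3/4.
Σ over the event: 1·1/10 + 2·1/5 + 3·3/20 + 4·3/10 = 43/20.
E[X | X ≤ 4] = (43/20) / (3/4) = 43/15.

43/15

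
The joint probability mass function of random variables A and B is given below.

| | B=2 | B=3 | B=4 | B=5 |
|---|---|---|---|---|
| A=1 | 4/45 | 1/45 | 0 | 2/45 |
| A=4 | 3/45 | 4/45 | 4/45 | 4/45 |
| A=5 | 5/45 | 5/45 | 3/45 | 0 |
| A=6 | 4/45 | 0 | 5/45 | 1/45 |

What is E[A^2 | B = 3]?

19

P(B = 3) = 2/9.
Σ A^2·P over the event = 1·(1/45) + 16·(4/45) + 25·(5/45) = 38/9.
E[A^2 | B = 3] = (38/9) / (2/9) = 19.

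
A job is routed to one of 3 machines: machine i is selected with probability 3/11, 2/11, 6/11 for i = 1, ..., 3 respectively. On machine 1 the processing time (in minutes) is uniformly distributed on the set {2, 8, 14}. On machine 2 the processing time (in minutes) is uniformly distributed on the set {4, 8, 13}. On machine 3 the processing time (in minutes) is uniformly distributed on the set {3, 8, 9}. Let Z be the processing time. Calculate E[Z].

E[Z | machine 1] = (2+8+14)/3 = 8.
E[Z | machine 2] = (4+8+13)/3 = 25/3.
E[Z | machine 3] = (3+8+9)/3 = 20/3.
E[Z] = (3/11)·(8) + (2/11)·(25/3) + (6/11)·(20/3) = 22/3.

22/3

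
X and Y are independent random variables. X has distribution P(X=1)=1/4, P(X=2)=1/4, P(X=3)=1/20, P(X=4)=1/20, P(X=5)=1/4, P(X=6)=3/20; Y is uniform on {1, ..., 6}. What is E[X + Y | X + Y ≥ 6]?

333/41

P(X + Y ≥ 6) = 41/60.
Summing (X+Y)·P(x,y) over outcomes with X + Y ≥ 6 gives 111/20.
E[X + Y | X + Y ≥ 6] = (111/20) / (41/60) = 333/41.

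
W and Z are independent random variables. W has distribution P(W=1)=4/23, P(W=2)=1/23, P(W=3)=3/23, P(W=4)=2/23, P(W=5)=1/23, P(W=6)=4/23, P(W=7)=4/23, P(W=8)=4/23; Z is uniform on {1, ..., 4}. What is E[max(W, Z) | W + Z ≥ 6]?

81/13

P(W + Z ≥ 6) = 65/92.
Summing max(W,Z)·P(x,y) over outcomes with W + Z ≥ 6 gives 405/92.
E[max(W, Z) | W + Z ≥ 6] = (405/92) / (65/92) = 81/13.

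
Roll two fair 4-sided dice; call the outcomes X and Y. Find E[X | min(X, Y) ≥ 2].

3

Outcomes with min(X, Y) ≥ 2: (2,2), (2,3), (2,4), (3,2), (3,3), (3,4), (4,2), (4,3), (4,4), each with probability 1/16.
E[X | min(X, Y) ≥ 2] = (2 + 2 + 2 + 3 + 3 + 3 + 4 + 4 + 4) / 9 = 3.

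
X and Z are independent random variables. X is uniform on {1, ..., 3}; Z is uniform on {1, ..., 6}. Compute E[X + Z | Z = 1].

Outcomes with Z = 1: (1,1), (2,1), (3,1), each with probability 1/18.
E[X + Z | Z = 1] = (2 + 3 + 4) / 3 = 3.

3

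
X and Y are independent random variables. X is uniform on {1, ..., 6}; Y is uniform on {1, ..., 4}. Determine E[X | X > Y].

P(X > Y) = 7/12.
Summing X·P(x,y) over outcomes with X > Y gives 8/3.
E[X | X > Y] = (8/3) / (7/12) = 32/7.

32/7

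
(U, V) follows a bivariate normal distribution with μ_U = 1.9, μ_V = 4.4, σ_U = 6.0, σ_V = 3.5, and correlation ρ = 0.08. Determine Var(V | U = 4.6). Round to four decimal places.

The conditional variance in a bivariate normal is σ_V²(1 − ρ²), independent of x.
Var(V | U=4.6) = (3.5)²·(1 − (0.08)²) = 12.25·0.9936 = 12.1716.

12.1716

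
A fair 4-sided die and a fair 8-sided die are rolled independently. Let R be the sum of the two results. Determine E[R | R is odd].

P(R is odd) = 1/2.
Σ over the event: 3·1/16 + 5·1/8 + 7·1/8 + 9·1/8 + 11·1/16 = 7/2.
E[R | R is odd] = (7/2) / (1/2) = 7.

7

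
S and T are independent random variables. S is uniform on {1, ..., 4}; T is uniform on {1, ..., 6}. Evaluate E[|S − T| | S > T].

5/3

Outcomes with S > T: (2,1), (3,1), (3,2), (4,1), (4,2), (4,3), each with probability 1/24.
E[|S − T| | S > T] = (1 + 2 + 1 + 3 + 2 + 1) / 6 = 5/3.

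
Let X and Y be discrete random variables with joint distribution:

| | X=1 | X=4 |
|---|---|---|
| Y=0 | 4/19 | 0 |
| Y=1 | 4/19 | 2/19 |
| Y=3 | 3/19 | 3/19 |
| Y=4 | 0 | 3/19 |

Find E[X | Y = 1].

2

P(Y = 1) = 6/19.
Σ X·P over the event = 1·(4/19) + 4·(2/19) = 12/19.
E[X | Y = 1] = (12/19) / (6/19) = 2.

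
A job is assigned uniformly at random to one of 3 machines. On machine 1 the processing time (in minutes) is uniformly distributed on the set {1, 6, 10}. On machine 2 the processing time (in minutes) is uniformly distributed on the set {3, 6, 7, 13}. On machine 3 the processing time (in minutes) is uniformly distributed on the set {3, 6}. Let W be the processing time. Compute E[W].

E[W | machine 1] = (1+6+10)/3 = 17/3.
E[W | machine 2] = (3+6+7+13)/4 = 29/4.
E[W | machine 3] = (3+6)/2 = 9/2.
E[W] = (1/3)·(17/3) + (1/3)·(29/4) + (1/3)·(9/2) = 209/36.

209/36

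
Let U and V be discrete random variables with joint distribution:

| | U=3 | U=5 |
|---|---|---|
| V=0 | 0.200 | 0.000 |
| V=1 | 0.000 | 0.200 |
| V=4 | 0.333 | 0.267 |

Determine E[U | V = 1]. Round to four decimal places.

5.0000

P(V = 1) = 0.200.
Σ U·P over the event = 5·(0.200) = 1.000.
E[U | V = 1] = (1.000) / (0.200) = 5.0000.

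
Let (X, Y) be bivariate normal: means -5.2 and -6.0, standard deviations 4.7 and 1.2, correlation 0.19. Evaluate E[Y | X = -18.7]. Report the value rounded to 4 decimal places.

For a bivariate normal, E[Y | X=x] = μ_Y + ρ·(σ_Y/σ_X)·(x − μ_X).
E[Y | X=-18.7] = -6.0 + (0.19)·(1.2/4.7)·(-18.7 − (-5.2)) = -6.0 + (0.048511)·(-13.5) = -6.6549.

-6.6549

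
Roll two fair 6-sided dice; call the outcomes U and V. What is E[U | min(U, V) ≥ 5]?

11/2

Outcomes with min(U, V) ≥ 5: (5,5), (5,6), (6,5), (6,6), each with probability 1/36.
E[U | min(U, V) ≥ 5] = (5 + 5 + 6 + 6) / 4 = 11/2.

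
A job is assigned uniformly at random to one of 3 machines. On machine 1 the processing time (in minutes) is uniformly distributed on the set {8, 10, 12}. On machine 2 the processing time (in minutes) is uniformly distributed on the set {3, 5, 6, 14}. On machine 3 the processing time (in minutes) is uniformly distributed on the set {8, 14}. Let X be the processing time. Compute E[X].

E[X | machine 1] = (8+10+12)/3 = 10.
E[X | machine 2] = (3+5+6+14)/4 = 7.
E[X | machine 3] = (8+14)/2 = 11.
E[X] = (1/3)·(10) + (1/3)·(7) + (1/3)·(11) = 28/3.

28/3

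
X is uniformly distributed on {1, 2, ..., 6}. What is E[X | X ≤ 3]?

2

Given X ≤ 3, X is equally likely to be any of {1, 2, 3}.
E[X | X ≤ 3] = (1 + 2 + 3) / 3 = 2.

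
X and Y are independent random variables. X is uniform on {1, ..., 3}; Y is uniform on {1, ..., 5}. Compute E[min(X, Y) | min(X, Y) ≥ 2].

19/8

Outcomes with min(X, Y) ≥ 2: (2,2), (2,3), (2,4), (2,5), (3,2), (3,3), (3,4), (3,5), each with probability 1/15.
E[min(X, Y) | min(X, Y) ≥ 2] = (2 + 2 + 2 + 2 + 2 + 3 + 3 + 3) / 8 = 19/8.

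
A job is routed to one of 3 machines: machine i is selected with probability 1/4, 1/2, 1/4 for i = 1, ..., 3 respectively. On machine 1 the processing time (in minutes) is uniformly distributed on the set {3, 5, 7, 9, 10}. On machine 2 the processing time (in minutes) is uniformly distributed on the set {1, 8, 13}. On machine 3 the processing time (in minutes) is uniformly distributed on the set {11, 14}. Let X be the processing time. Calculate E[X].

E[X | machine 1] = (3+5+7+9+10)/5 = 34/5.
E[X | machine 2] = (1+8+13)/3 = 22/3.
E[X | machine 3] = (11+14)/2 = 25/2.
By the law of total expectation,
E[X] = (1/4)·(34/5) + (1/2)·(22/3) + (1/4)·(25/2) = 1019/120.

1019/120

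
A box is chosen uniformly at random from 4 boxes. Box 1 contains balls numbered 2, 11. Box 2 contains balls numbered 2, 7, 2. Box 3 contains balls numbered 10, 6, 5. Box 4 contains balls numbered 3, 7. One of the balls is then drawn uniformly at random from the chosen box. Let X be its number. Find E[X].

E[X | box 1] = (2+11)/2 = 13/2.
E[X | box 2] = (2+7+2)/3 = 11/3.
E[X | box 3] = (10+6+5)/3 = 7.
E[X | box 4] = (3+7)/2 = 5.
By the law of total expectation,
E[X] = (1/4)·(13/2) + (1/4)·(11/3) + (1/4)·(7) + (1/4)·(5) = 133/24.

133/24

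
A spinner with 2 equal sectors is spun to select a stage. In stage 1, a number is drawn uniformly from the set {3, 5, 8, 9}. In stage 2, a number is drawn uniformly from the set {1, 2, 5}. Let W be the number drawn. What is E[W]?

E[W | stage 1] = (3+5+8+9)/4 = 25/4.
E[W | stage 2] = (1+2+5)/3 = 8/3.
By the law of total expectation,
E[W] = (1/2)·(25/4) + (1/2)·(8/3) = 107/24.

107/24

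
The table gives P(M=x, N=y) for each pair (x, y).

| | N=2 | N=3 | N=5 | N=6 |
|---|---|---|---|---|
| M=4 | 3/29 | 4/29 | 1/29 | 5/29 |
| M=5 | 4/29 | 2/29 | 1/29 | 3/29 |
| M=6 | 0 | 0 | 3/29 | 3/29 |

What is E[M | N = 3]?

13/3

P(N = 3) = 6/29.
Σ M·P over the event = 4·(4/29) + 5·(2/29) = 26/29.
E[M | N = 3] = (26/29) / (6/29) = 13/3.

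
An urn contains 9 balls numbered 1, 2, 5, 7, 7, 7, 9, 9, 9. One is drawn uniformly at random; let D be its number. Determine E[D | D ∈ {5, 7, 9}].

53/7

P(D ∈ {5, 7, 9}) = 7/9.
Σ over the event: 5·1/9 + 7·1/3 + 9·1/3 = 53/9.
E[D | D ∈ {5, 7, 9}] = (53/9) / (7/9) = 53/7.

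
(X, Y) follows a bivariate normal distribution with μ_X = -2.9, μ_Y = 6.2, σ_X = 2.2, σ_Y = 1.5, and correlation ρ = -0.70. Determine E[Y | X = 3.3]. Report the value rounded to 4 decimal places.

E[Y | X=x] = μ_Y + ρ(σ_Y/σ_X)(x − μ_X) for jointly normal variables.
E[Y | X=3.3] = 6.2 + (-0.70)·(1.5/2.2)·(3.3 − (-2.9)) = 6.2 + (-0.47727)·(6.2) = 3.2409.

3.2409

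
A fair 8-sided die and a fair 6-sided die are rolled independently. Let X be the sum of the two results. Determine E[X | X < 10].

P(X < 10) = 11/16.
Σ over the event: 2·1/48 + 3·1/24 + 4·1/16 + 5·1/12 + 6·5/48 + 7·1/8 + 8·1/8 + 9·1/8 = 107/24.
E[X | X < 10] = (107/24) / (11/16) = 214/33.

214/33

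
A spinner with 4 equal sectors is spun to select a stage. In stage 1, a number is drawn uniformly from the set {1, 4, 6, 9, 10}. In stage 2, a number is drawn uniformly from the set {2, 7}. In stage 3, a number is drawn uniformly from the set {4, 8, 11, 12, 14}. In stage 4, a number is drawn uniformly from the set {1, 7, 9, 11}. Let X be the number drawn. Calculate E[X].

273/40

E[X | stage 1] = (1+4+6+9+10)/5 = 6.
E[X | stage 2] = (2+7)/2 = 9/2.
E[X | stage 3] = (4+8+11+12+14)/5 = 49/5.
E[X | stage 4] = (1+7+9+11)/4 = 7.
By the law of total expectation,
E[X] = (1/4)·(6) + (1/4)·(9/2) + (1/4)·(49/5) + (1/4)·(7) = 273/40.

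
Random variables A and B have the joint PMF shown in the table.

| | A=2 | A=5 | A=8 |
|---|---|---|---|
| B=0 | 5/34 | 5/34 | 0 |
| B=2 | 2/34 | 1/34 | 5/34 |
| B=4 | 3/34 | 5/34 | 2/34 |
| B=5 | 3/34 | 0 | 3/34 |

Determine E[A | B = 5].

5

P(B = 5) = 3/17.
Σ A·P over the event = 2·(3/34) + 8·(3/34) = 15/17.
E[A | B = 5] = (15/17) / (3/17) = 5.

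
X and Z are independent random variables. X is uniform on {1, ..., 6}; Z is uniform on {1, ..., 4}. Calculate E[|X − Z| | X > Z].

17/7

P(X > Z) = 7/12.
Summing |X−Z|·P(x,y) over outcomes with X > Z gives 17/12.
E[|X − Z| | X > Z] = (17/12) / (7/12) = 17/7.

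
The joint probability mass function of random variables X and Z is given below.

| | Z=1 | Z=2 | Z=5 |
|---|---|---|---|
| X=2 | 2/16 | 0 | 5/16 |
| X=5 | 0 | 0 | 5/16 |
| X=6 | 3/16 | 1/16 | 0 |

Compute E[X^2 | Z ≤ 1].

P(Z ≤ 1) = 5/16.
Σ X^2·P over the event = 4·(2/16) + 36·(3/16) = 29/4.
E[X^2 | Z ≤ 1] = (29/4) / (5/16) = 116/5.

116/5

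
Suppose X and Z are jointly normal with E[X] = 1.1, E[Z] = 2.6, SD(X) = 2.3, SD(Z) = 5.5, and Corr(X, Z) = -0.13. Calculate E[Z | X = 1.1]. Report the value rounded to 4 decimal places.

The regression of Z on X has slope ρ·σ_Z/σ_X and passes through (μ_X, μ_Z).
E[Z | X=1.1] = 2.6 + (-0.13)·(5.5/2.3)·(1.1 − (1.1)) = 2.6 + (-0.31087)·(0) = 2.6000.

2.6000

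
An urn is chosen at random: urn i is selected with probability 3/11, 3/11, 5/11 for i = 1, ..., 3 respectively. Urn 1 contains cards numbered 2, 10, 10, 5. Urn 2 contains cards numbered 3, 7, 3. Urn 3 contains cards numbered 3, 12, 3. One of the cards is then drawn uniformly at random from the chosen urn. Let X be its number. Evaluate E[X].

E[X | urn 1] = (2+10+10+5)/4 = 27/4.
E[X | urn 2] = (3+7+3)/3 = 13/3.
E[X | urn 3] = (3+12+3)/3 = 6.
By the law of total expectation,
E[X] = (3/11)·(27/4) + (3/11)·(13/3) + (5/11)·(6) = 23/4.

23/4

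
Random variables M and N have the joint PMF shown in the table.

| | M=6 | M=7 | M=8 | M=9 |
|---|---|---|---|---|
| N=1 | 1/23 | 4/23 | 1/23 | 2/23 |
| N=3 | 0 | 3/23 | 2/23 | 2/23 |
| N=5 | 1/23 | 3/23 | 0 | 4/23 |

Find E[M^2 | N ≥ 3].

944/15

P(N ≥ 3) = 15/23.
Σ M^2·P over the event = 36·(1/23) + 49·(3/23) + 49·(3/23) + 64·(2/23) + 81·(2/23) + 81·(4/23) = 944/23.
E[M^2 | N ≥ 3] = (944/23) / (15/23) = 944/15.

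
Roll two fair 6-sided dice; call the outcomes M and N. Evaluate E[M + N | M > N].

P(M > N) = 5/12.
Summing (M+N)·P(x,y) over outcomes with M > N gives 35/12.
E[M + N | M > N] = (35/12) / (5/12) = 7.

7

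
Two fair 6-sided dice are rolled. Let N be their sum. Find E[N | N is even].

P(N is even) = 1/2.
Σ over the event: 2·1/36 + 4·1/12 + 6·5/36 + 8·5/36 + 10·1/12 + 12·1/36 = 7/2.
E[N | N is even] = (7/2) / (1/2) = 7.

7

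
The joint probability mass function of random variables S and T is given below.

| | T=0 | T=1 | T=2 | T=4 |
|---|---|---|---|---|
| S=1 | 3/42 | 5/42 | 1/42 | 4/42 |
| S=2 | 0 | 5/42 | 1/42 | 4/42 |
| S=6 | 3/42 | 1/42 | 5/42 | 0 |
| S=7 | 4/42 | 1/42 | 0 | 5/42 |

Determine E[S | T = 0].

P(T = 0) = 5/21.
Σ S·P over the event = 1·(3/42) + 6·(3/42) + 7·(4/42) = 7/6.
E[S | T = 0] = (7/6) / (5/21) = 49/10.

49/10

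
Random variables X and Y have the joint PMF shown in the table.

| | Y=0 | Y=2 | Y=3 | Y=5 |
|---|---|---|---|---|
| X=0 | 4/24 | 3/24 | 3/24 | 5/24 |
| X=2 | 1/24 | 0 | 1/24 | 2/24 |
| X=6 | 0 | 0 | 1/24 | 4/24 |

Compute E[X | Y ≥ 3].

9/4

P(Y ≥ 3) = 2/3.
Σ X·P over the event = 0·(3/24) + 0·(5/24) + 2·(1/24) + 2·(2/24) + 6·(1/24) + 6·(4/24) = 3/2.
E[X | Y ≥ 3] = (3/2) / (2/3) = 9/4.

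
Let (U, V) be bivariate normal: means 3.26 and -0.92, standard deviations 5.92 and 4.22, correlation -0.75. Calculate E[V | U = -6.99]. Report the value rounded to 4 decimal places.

4.5599

The regression of V on U has slope ρ·σ_V/σ_U and passes through (μ_U, μ_V).
E[V | U=-6.99] = -0.92 + (-0.75)·(4.22/5.92)·(-6.99 − (3.26)) = -0.92 + (-0.534628)·(-10.25) = 4.5599.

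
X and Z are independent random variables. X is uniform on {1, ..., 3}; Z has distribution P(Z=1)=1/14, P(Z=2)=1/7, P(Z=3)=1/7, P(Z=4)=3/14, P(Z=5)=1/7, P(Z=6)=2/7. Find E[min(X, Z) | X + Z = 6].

2

P(X + Z = 6) = 1/6.
Summing min(X,Z)·P(x,y) over outcomes with X + Z = 6 gives 1/3.
E[min(X, Z) | X + Z = 6] = (1/3) / (1/6) = 2.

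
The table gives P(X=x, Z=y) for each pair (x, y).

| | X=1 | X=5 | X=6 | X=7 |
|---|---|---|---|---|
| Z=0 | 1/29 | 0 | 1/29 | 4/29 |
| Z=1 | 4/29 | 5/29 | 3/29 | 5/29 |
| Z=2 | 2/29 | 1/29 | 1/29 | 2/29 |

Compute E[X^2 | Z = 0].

P(Z = 0) = 6/29.
Σ X^2·P over the event = 1·(1/29) + 36·(1/29) + 49·(4/29) = 233/29.
E[X^2 | Z = 0] = (233/29) / (6/29) = 233/6.

233/6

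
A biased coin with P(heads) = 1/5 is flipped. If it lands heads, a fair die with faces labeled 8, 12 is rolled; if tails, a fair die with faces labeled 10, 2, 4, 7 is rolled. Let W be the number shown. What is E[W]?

E[W | heads] = (8+12)/2 = 10.
E[W | tails] = (10+2+4+7)/4 = 23/4.
E[W] = (1/5)·(10) + (4/5)·(23/4) = 33/5.

33/5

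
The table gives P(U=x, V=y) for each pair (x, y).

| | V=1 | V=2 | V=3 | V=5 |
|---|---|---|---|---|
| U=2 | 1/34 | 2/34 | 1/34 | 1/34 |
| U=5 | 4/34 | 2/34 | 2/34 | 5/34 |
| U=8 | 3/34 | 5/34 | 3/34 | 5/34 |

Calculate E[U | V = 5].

P(V = 5) = 11/34.
Σ U·P over the event = 2·(1/34) + 5·(5/34) + 8·(5/34) = 67/34.
E[U | V = 5] = (67/34) / (11/34) = 67/11.

67/11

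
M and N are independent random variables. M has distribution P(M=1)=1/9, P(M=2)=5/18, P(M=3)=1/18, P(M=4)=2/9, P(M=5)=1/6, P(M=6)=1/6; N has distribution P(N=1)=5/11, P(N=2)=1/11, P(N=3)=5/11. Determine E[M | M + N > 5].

P(M + N > 5) = 95/198.
Summing M·P(x,y) over outcomes with M + N > 5 gives 79/33.
E[M | M + N > 5] = (79/33) / (95/198) = 474/95.

474/95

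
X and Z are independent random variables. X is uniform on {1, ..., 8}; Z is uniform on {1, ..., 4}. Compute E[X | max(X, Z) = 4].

22/7

Outcomes with max(X, Z) = 4: (1,4), (2,4), (3,4), (4,1), (4,2), (4,3), (4,4), each with probability 1/32.
E[X | max(X, Z) = 4] = (1 + 2 + 3 + 4 + 4 + 4 + 4) / 7 = 22/7.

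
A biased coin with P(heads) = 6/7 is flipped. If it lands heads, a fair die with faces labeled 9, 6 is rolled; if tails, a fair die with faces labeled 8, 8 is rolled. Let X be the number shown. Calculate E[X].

E[X | heads] = (9+6)/2 = 15/2.
E[X | tails] = (8+8)/2 = 8.
By the law of total expectation,
E[X] = (6/7)·(15/2) + (1/7)·(8) = 53/7.

53/7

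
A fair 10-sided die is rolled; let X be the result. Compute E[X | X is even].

6

Given X is even, X is equally likely to be any of {2, 4, 6, 8, 10}.
E[X | X is even] = (2 + 4 + 6 + 8 + 10) / 5 = 6.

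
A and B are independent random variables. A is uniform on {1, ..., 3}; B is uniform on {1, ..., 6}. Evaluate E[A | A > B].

Outcomes with A > B: (2,1), (3,1), (3,2), each with probability 1/18.
E[A | A > B] = (2 + 3 + 3) / 3 = 8/3.

8/3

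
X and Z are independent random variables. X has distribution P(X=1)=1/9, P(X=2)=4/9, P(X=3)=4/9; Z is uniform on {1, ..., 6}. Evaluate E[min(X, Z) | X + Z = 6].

7/3

P(X + Z = 6) = 1/6.
Summing min(X,Z)·P(x,y) over outcomes with X + Z = 6 gives 7/18.
E[min(X, Z) | X + Z = 6] = (7/18) / (1/6) = 7/3.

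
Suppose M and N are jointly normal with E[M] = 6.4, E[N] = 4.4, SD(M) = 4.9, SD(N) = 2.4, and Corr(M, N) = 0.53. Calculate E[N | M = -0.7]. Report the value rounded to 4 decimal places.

2.5569

For a bivariate normal, E[N | M=x] = μ_N + ρ·(σ_N/σ_M)·(x − μ_M).
E[N | M=-0.7] = 4.4 + (0.53)·(2.4/4.9)·(-0.7 − (6.4)) = 4.4 + (0.25959)·(-7.1) = 2.5569.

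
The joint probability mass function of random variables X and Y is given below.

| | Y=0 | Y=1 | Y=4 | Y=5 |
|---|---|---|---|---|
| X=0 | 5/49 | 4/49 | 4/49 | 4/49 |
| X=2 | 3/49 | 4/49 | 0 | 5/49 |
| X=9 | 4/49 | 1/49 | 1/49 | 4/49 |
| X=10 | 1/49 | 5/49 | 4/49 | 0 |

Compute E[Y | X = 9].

P(X = 9) = 10/49.
Σ Y·P over the event = 0·(4/49) + 1·(1/49) + 4·(1/49) + 5·(4/49) = 25/49.
E[Y | X = 9] = (25/49) / (10/49) = 5/2.

5/2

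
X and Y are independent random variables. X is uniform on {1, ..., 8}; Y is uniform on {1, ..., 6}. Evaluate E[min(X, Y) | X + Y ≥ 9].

4

P(X + Y ≥ 9) = 7/16.
Summing min(X,Y)·P(x,y) over outcomes with X + Y ≥ 9 gives 7/4.
E[min(X, Y) | X + Y ≥ 9] = (7/4) / (7/16) = 4.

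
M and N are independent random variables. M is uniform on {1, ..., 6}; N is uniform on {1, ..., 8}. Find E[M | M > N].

P(M > N) = 5/16.
Summing M·P(x,y) over outcomes with M > N gives 35/24.
E[M | M > N] = (35/24) / (5/16) = 14/3.

14/3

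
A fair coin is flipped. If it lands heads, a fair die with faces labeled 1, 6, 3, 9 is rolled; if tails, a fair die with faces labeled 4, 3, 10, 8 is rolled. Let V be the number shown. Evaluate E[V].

11/2

E[V | heads] = (1+6+3+9)/4 = 19/4.
E[V | tails] = (4+3+10+8)/4 = 25/4.
By the law of total expectation,
E[V] = (1/2)·(19/4) + (1/2)·(25/4) = 11/2.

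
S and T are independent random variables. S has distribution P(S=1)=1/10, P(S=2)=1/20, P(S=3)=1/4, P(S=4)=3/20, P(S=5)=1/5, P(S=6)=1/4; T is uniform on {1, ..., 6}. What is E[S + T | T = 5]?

P(T = 5) = 1/6.
Summing (S+T)·P(x,y) over outcomes with T = 5 gives 181/120.
E[S + T | T = 5] = (181/120) / (1/6) = 181/20.

181/20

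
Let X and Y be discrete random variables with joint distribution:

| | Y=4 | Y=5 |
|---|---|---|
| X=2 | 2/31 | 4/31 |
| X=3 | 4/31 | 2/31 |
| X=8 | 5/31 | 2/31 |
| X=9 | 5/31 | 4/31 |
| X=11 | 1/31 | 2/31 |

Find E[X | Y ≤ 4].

112/17

P(Y ≤ 4) = 17/31.
Summing X·P(X=x,Y=y) over the conditioning event gives 112/31.
E[X | Y ≤ 4] = (112/31) / (17/31) = 112/17.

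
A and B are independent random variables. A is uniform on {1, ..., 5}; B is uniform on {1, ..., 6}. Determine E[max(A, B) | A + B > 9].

17/3

P(A + B > 9) = 1/10.
Summing max(A,B)·P(x,y) over outcomes with A + B > 9 gives 17/30.
E[max(A, B) | A + B > 9] = (17/30) / (1/10) = 17/3.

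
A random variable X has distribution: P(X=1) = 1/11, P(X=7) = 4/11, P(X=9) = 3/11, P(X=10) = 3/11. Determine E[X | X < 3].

1

P(X < 3) = 1/11.
Σ over the event: 1·1/11 = 1/11.
E[X | X < 3] = (1/11) / (1/11) = 1.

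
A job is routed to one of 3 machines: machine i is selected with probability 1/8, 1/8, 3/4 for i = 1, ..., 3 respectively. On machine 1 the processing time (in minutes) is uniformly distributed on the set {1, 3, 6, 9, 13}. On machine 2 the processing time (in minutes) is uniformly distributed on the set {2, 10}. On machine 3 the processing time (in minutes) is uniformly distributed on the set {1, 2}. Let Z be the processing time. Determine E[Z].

E[Z | machine 1] = (1+3+6+9+13)/5 = 32/5.
E[Z | machine 2] = (2+10)/2 = 6.
E[Z | machine 3] = (1+2)/2 = 3/2.
By the law of total expectation,
E[Z] = (1/8)·(32/5) + (1/8)·(6) + (3/4)·(3/2) = 107/40.

107/40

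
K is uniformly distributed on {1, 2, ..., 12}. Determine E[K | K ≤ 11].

6

Given K ≤ 11, K is equally likely to be any of {1, 2, 3, 4, 5, 6, 7, 8, 9, 10, 11}.
E[K | K ≤ 11] = (1 + 2 + 3 + 4 + 5 + 6 + 7 + 8 + 9 + 10 + 11) / 11 = 6.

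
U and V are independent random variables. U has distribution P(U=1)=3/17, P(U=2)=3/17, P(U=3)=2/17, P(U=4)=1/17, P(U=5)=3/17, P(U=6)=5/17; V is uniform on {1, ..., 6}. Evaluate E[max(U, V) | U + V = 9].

P(U + V = 9) = 11/102.
Summing max(U,V)·P(x,y) over outcomes with U + V = 9 gives 31/51.
E[max(U, V) | U + V = 9] = (31/51) / (11/102) = 62/11.

62/11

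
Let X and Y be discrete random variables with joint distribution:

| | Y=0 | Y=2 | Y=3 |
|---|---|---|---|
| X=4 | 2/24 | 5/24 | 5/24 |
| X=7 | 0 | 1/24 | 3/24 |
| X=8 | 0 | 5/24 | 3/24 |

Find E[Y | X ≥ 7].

5/2

P(X ≥ 7) = 1/2.
Σ Y·P over the event = 2·(1/24) + 3·(3/24) + 2·(5/24) + 3·(3/24) = 5/4.
E[Y | X ≥ 7] = (5/4) / (1/2) = 5/2.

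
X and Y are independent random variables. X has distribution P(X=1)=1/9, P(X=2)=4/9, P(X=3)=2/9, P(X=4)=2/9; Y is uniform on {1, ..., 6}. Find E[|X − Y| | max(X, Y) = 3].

12/11

P(max(X, Y) = 3) = 11/54.
Summing |X−Y|·P(x,y) over outcomes with max(X, Y) = 3 gives 2/9.
E[|X − Y| | max(X, Y) = 3] = (2/9) / (11/54) = 12/11.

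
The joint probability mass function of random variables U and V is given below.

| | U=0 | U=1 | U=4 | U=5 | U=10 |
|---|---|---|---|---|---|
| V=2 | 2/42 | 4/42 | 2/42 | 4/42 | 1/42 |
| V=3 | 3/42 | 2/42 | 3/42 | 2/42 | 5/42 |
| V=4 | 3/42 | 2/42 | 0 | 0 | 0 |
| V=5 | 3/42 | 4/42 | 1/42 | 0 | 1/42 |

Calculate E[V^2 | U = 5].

17/3

P(U = 5) = 1/7.
Σ V^2·P over the event = 4·(4/42) + 9·(2/42) = 17/21.
E[V^2 | U = 5] = (17/21) / (1/7) = 17/3.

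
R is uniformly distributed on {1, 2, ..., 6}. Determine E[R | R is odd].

3

Given R is odd, R is equally likely to be any of {1, 3, 5}.
E[R | R is odd] = (1 + 3 + 5) / 3 = 3.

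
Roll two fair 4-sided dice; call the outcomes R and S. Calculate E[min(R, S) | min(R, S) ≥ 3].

13/4

P(min(R, S) ≥ 3) = 1/4.
Summing min(R,S)·P(x,y) over outcomes with min(R, S) ≥ 3 gives 13/16.
E[min(R, S) | min(R, S) ≥ 3] = (13/16) / (1/4) = 13/4.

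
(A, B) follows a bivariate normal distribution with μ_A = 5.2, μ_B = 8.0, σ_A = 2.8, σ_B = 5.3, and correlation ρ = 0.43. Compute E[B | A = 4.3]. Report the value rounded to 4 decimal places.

For a bivariate normal, E[B | A=x] = μ_B + ρ·(σ_B/σ_A)·(x − μ_A).
E[B | A=4.3] = 8.0 + (0.43)·(5.3/2.8)·(4.3 − (5.2)) = 8.0 + (0.81393)·(-0.9) = 7.2675.

7.2675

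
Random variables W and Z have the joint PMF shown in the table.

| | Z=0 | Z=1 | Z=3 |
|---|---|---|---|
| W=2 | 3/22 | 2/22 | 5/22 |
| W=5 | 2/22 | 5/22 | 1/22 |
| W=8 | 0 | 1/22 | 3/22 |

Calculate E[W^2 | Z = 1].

P(Z = 1) = 4/11.
Σ W^2·P over the event = 4·(2/22) + 25·(5/22) + 64·(1/22) = 197/22.
E[W^2 | Z = 1] = (197/22) / (4/11) = 197/8.

197/8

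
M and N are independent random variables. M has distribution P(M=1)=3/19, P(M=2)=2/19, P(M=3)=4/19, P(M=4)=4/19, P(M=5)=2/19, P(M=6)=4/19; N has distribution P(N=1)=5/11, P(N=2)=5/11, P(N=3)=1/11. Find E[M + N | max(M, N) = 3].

P(max(M, N) = 3) = 49/209.
Summing (M+N)·P(x,y) over outcomes with max(M, N) = 3 gives 226/209.
E[M + N | max(M, N) = 3] = (226/209) / (49/209) = 226/49.

226/49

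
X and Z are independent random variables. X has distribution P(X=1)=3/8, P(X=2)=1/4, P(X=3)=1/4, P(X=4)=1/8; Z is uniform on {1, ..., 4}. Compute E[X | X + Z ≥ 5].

P(X + Z ≥ 5) = 17/32.
Summing X·P(x,y) over outcomes with X + Z ≥ 5 gives 45/32.
E[X | X + Z ≥ 5] = (45/32) / (17/32) = 45/17.

45/17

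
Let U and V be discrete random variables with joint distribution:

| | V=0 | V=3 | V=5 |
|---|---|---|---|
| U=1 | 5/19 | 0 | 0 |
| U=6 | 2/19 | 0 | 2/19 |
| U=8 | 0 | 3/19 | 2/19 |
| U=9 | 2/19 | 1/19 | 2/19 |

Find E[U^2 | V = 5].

P(V = 5) = 6/19.
Σ U^2·P over the event = 36·(2/19) + 64·(2/19) + 81·(2/19) = 362/19.
E[U^2 | V = 5] = (362/19) / (6/19) = 181/3.

181/3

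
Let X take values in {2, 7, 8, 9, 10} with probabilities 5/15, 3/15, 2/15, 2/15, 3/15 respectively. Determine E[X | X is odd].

P(X is odd) = 1/3.
Σ over the event: 7·1/5 + 9·2/15 = 13/5.
E[X | X is odd] = (13/5) / (1/3) = 39/5.

39/5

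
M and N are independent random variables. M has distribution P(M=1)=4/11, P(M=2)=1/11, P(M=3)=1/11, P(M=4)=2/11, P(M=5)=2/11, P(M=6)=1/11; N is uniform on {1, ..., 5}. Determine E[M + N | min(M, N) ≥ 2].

107/14

P(min(M, N) ≥ 2) = 28/55.
Summing (M+N)·P(x,y) over outcomes with min(M, N) ≥ 2 gives 214/55.
E[M + N | min(M, N) ≥ 2] = (214/55) / (28/55) = 107/14.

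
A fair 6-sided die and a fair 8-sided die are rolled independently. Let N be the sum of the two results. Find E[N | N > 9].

34/3

P(N > 9) = 5/16.
Σ over the event: 10·5/48 + 11·1/12 + 12·1/16 + 13·1/24 + 14·1/48 = 85/24.
E[N | N > 9] = (85/24) / (5/16) = 34/3.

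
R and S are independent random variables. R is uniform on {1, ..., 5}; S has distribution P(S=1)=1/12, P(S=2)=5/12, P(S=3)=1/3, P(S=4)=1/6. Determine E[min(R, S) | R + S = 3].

1

P(R + S = 3) = 1/10.
Summing min(R,S)·P(x,y) over outcomes with R + S = 3 gives 1/10.
E[min(R, S) | R + S = 3] = (1/10) / (1/10) = 1.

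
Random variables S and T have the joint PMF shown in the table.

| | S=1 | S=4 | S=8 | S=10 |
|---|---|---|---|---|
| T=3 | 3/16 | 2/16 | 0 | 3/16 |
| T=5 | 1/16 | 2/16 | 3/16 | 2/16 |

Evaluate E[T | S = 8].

5

P(S = 8) = 3/16.
Σ T·P over the event = 5·(3/16) = 15/16.
E[T | S = 8] = (15/16) / (3/16) = 5.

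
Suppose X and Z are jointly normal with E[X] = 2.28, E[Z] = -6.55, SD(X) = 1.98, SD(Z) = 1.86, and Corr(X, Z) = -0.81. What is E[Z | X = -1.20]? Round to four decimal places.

E[Z | X=x] = μ_Z + ρ(σ_Z/σ_X)(x − μ_X) for jointly normal variables.
E[Z | X=-1.20] = -6.55 + (-0.81)·(1.86/1.98)·(-1.20 − (2.28)) = -6.55 + (-0.76091)·(-3.48) = -3.9020.

-3.9020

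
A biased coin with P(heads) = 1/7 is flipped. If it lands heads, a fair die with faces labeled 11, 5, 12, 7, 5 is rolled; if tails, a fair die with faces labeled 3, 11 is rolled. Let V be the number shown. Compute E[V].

E[V | heads] = (11+5+12+7+5)/5 = 8.
E[V | tails] = (3+11)/2 = 7.
E[V] = (1/7)·(8) + (6/7)·(7) = 50/7.

50/7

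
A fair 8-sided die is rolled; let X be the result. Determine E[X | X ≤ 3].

2

Given X ≤ 3, X is equally likely to be any of {1, 2, 3}.
E[X | X ≤ 3] = (1 + 2 + 3) / 3 = 2.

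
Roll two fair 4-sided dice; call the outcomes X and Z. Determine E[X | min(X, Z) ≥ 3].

Outcomes with min(X, Z) ≥ 3: (3,3), (3,4), (4,3), (4,4), each with probability 1/16.
E[X | min(X, Z) ≥ 3] = (3 + 3 + 4 + 4) / 4 = 7/2.

7/2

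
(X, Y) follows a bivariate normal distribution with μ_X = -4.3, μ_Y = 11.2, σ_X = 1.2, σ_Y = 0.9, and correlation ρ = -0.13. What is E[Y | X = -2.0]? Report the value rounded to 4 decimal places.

10.9758

The regression of Y on X has slope ρ·σ_Y/σ_X and passes through (μ_X, μ_Y).
E[Y | X=-2.0] = 11.2 + (-0.13)·(0.9/1.2)·(-2.0 − (-4.3)) = 11.2 + (-0.0975)·(2.3) = 10.9758.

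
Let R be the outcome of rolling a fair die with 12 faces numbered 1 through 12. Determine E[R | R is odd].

Given R is odd, R is equally likely to be any of {1, 3, 5, 7, 9, 11}.
E[R | R is odd] = (1 + 3 + 5 + 7 + 9 + 11) / 6 = 6.

6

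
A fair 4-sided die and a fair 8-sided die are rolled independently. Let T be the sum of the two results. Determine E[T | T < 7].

32/7

P(T < 7) = 7/16.
Σ over the event: 2·1/32 + 3·1/16 + 4·3/32 + 5·1/8 + 6·1/8 = 2.
E[T | T < 7] = (2) / (7/16) = 32/7.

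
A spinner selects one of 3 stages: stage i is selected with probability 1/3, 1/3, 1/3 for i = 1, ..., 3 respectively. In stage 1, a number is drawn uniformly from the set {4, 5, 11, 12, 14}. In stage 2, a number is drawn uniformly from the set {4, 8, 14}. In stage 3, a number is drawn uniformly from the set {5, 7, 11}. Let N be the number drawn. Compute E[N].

383/45

E[N | stage 1] = (4+5+11+12+14)/5 = 46/5.
E[N | stage 2] = (4+8+14)/3 = 26/3.
E[N | stage 3] = (5+7+11)/3 = 23/3.
E[N] = (1/3)·(46/5) + (1/3)·(26/3) + (1/3)·(23/3) = 383/45.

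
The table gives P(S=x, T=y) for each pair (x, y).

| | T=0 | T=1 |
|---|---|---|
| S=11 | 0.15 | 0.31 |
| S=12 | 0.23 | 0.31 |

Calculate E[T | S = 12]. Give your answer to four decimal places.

0.5741

P(S = 12) = 0.54.
Σ T·P over the event = 0·(0.23) + 1·(0.31) = 0.31.
E[T | S = 12] = (0.31) / (0.54) = 0.5741.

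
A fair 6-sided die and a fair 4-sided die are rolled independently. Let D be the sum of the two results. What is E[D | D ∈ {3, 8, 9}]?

48/7

P(D ∈ {3, 8, 9}) = 7/24.
Σ over the event: 3·1/12 + 8·1/8 + 9·1/12 = 2.
E[D | D ∈ {3, 8, 9}] = (2) / (7/24) = 48/7.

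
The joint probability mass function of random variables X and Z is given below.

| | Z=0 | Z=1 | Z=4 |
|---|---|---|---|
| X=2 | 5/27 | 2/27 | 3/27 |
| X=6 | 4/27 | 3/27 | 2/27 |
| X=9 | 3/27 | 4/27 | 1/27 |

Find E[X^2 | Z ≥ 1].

P(Z ≥ 1) = 5/9.
Σ X^2·P over the event = 4·(2/27) + 4·(3/27) + 36·(3/27) + 36·(2/27) + 81·(4/27) + 81·(1/27) = 605/27.
E[X^2 | Z ≥ 1] = (605/27) / (5/9) = 121/3.

121/3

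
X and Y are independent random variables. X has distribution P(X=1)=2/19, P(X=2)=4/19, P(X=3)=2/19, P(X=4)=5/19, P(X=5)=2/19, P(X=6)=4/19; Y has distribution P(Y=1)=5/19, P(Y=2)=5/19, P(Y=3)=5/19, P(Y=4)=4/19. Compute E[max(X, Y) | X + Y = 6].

P(X + Y = 6) = 61/361.
Summing max(X,Y)·P(x,y) over outcomes with X + Y = 6 gives 244/361.
E[max(X, Y) | X + Y = 6] = (244/361) / (61/361) = 4.

4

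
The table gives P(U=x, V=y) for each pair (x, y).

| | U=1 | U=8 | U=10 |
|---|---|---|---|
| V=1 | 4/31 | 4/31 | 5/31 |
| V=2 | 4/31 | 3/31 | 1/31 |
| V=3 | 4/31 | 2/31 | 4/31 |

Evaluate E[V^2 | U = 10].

P(U = 10) = 10/31.
Σ V^2·P over the event = 1·(5/31) + 4·(1/31) + 9·(4/31) = 45/31.
E[V^2 | U = 10] = (45/31) / (10/31) = 9/2.

9/2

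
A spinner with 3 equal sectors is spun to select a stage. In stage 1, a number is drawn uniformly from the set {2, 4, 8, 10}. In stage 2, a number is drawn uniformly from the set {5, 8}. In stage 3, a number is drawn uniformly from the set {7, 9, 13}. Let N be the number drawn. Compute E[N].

E[N | stage 1] = (2+4+8+10)/4 = 6.
E[N | stage 2] = (5+8)/2 = 13/2.
E[N | stage 3] = (7+9+13)/3 = 29/3.
By the law of total expectation,
E[N] = (1/3)·(6) + (1/3)·(13/2) + (1/3)·(29/3) = 133/18.

133/18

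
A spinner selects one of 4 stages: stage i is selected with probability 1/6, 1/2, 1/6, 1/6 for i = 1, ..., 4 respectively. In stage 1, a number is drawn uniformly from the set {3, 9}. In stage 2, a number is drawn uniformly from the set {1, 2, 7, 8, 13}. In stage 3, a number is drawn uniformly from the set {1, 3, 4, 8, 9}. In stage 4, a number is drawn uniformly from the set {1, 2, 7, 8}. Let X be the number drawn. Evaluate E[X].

E[X | stage 1] = (3+9)/2 = 6.
E[X | stage 2] = (1+2+7+8+13)/5 = 31/5.
E[X | stage 3] = (1+3+4+8+9)/5 = 5.
E[X | stage 4] = (1+2+7+8)/4 = 9/2.
E[X] = (1/6)·(6) + (1/2)·(31/5) + (1/6)·(5) + (1/6)·(9/2) = 341/60.

341/60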